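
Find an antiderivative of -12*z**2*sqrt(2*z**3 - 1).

Let u = 2*z**3 - 1, so du = (6*z**2) dz.
Rewriting, the integral becomes -2·∫ √u du = -2·(2/3)u^(3/2).
Substituting back, u = 2*z**3 - 1.

-4*(2*z**3 - 1)**(3/2)/3 + C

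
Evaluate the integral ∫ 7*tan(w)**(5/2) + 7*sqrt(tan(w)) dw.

14*tan(w)**(3/2)/3 + C

Let u = tan(w), so du = (tan(w)**2 + 1) dw.
Rewriting, the integral becomes 7·∫ √u du = 7·(2/3)u^(3/2).
Substituting back, u = tan(w).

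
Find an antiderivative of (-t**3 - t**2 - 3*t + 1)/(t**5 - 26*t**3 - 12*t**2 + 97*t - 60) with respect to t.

Factor the denominator: (t - 5)*(t - 1)**2*(t + 3)*(t + 4).
Partial-fraction decomposition: 61/(225*(t + 4)) - 7/(32*(t + 3)) + 9/(100*(t - 1)) + 1/(20*(t - 1)**2) - 41/(288*(t - 5)).
Integrate each term; A/(t−a) gives A·log|t−a|; A/(t−a)² gives −A/(t−a).

-41*log(t - 5)/288 + 9*log(t - 1)/100 - 7*log(t + 3)/32 + 61*log(t + 4)/225 - 1/(20*t - 20) + C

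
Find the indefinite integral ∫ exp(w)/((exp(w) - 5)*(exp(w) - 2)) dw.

log(exp(w) - 5)/3 - log(exp(w) - 2)/3 + C

Let u = e^w, du = e^w dw.
The integral becomes ∫ du/((u-2)(u-5)); decompose into partial fractions.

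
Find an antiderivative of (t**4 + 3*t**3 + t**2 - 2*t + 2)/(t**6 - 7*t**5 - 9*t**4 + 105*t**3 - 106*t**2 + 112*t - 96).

197*log(t - 6)/370 - 229*log(t - 4)/408 + log(t - 1)/30 - 9*log(t + 4)/680 + 11*log(t**2 + 1)/2516 - 45*atan(t)/1258 + C

Factor the denominator: (t - 6)*(t - 4)*(t - 1)*(t + 4)*(t**2 + 1).
Partial-fraction decomposition: (11*t - 45)/(1258*(t**2 + 1)) - 9/(680*(t + 4)) + 1/(30*(t - 1)) - 229/(408*(t - 4)) + 197/(370*(t - 6)).
Integrate each term; A/(t−a) gives A·log|t−a|; the (Bt+D)/(t²+p²) term gives a log and an atan.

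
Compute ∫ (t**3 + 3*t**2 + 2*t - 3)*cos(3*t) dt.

t**3*sin(3*t)/3 + t**2*sin(3*t) + t**2*cos(3*t)/3 + 4*t*sin(3*t)/9 + 2*t*cos(3*t)/3 - 11*sin(3*t)/9 + 4*cos(3*t)/27 + C

Use integration by parts with u = t**3 + 3*t**2 + 2*t - 3, dv = cos(3*t) dt, so v = sin(3*t)/3.
Apply parts 3 times (tabular method): alternate signs, differentiate u down to 0, integrate dv up.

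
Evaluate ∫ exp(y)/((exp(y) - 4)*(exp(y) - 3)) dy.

Let u = e^y, du = e^y dy.
The integral becomes ∫ du/((u-4)(u-3)); decompose into partial fractions.

log(exp(y) - 4) - log(exp(y) - 3) + C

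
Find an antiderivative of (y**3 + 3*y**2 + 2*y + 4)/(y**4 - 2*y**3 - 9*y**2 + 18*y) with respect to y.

2*log(y)/9 + 32*log(y - 3)/9 - 14*log(y - 2)/5 + log(y + 3)/45 + C

Factor the denominator: y*(y - 3)*(y - 2)*(y + 3).
Partial-fraction decomposition: 1/(45*(y + 3)) - 14/(5*(y - 2)) + 32/(9*(y - 3)) + 2/(9*y).
Integrate each term: A/(y−a) contributes A·log|y−a|.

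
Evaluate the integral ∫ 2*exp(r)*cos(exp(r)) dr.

2*sin(exp(r)) + C

Let u = exp(r), so du = (exp(r)) dr.
Rewriting, the integral becomes 2·∫ cos(u) du = 2·sin(u).
Substituting back, u = exp(r).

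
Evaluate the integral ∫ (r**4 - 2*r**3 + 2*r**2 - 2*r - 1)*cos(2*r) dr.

r**4*sin(2*r)/2 - r**3*sin(2*r) + r**3*cos(2*r) - r**2*sin(2*r)/2 - 3*r**2*cos(2*r)/2 + r*sin(2*r)/2 - r*cos(2*r)/2 - sin(2*r)/4 + cos(2*r)/4 + C

Use integration by parts with u = r**4 - 2*r**3 + 2*r**2 - 2*r - 1, dv = cos(2*r) dr, so v = sin(2*r)/2.
Apply parts 4 times (tabular method): alternate signs, differentiate u down to 0, integrate dv up.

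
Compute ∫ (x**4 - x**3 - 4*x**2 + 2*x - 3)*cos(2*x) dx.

x**4*sin(2*x)/2 - x**3*sin(2*x)/2 + x**3*cos(2*x) - 7*x**2*sin(2*x)/2 - 3*x**2*cos(2*x)/4 + 7*x*sin(2*x)/4 - 7*x*cos(2*x)/2 + sin(2*x)/4 + 7*cos(2*x)/8 + C

Use integration by parts with u = x**4 - x**3 - 4*x**2 + 2*x - 3, dv = cos(2*x) dx, so v = sin(2*x)/2.
Apply parts 4 times (tabular method): alternate signs, differentiate u down to 0, integrate dv up.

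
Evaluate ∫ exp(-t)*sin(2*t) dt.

Let I denote the integral. Integrate by parts with u = sin(2*t), dv = exp(-t) dt, so v = -exp(-t): I = -exp(-t)*sin(2*t) + 2·∫ exp(-t)*cos(2*t) dt.
Apply parts again with u = cos(2*t), dv = exp(-t) dt: ∫ exp(-t)*cos(2*t) dt = -exp(-t)*cos(2*t) − 2·I. Substituting back brings back I: I = -exp(-t)*sin(2*t) - 2*exp(-t)*cos(2*t) − 4·I.
Solving for I: (1 + 4)·I equals the remaining terms, so I = (1/5)·(-exp(-t)*sin(2*t) - 2*exp(-t)*cos(2*t)).

-exp(-t)*sin(2*t)/5 - 2*exp(-t)*cos(2*t)/5 + C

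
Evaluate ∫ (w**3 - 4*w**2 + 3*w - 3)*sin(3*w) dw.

-w**3*cos(3*w)/3 + w**2*sin(3*w)/3 + 4*w**2*cos(3*w)/3 - 8*w*sin(3*w)/9 - 7*w*cos(3*w)/9 + 7*sin(3*w)/27 + 19*cos(3*w)/27 + C

Use integration by parts with u = w**3 - 4*w**2 + 3*w - 3, dv = sin(3*w) dw, so v = -cos(3*w)/3.
Apply parts 3 times (tabular method): alternate signs, differentiate u down to 0, integrate dv up.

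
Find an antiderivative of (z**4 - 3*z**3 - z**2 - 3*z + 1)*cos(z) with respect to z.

Use integration by parts with u = z**4 - 3*z**3 - z**2 - 3*z + 1, dv = cos(z) dz, so v = sin(z).
Apply parts 4 times (tabular method): alternate signs, differentiate u down to 0, integrate dv up.

z**4*sin(z) - 3*z**3*sin(z) + 4*z**3*cos(z) - 13*z**2*sin(z) - 9*z**2*cos(z) + 15*z*sin(z) - 26*z*cos(z) + 27*sin(z) + 15*cos(z) + C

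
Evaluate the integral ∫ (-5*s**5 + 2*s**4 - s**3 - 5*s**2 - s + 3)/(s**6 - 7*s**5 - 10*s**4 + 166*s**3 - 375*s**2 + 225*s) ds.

log(s)/75 - 14627*log(s - 5)/800 + 10811*log(s - 3)/768 + 7*log(s - 1)/96 - 16883*log(s + 5)/19200 - 375/(32*s - 96) + C

Factor the denominator: s*(s - 5)*(s - 3)**2*(s - 1)*(s + 5).
Partial-fraction decomposition: -16883/(19200*(s + 5)) + 7/(96*(s - 1)) + 10811/(768*(s - 3)) + 375/(32*(s - 3)**2) - 14627/(800*(s - 5)) + 1/(75*s).
Integrate each term; A/(s−a) gives A·log|s−a|; A/(s−a)² gives −A/(s−a).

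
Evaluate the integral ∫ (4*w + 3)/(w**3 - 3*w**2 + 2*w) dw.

3*log(w)/2 + 11*log(w - 2)/2 - 7*log(w - 1) + C

Factor the denominator: w*(w - 2)*(w - 1).
Partial-fraction decomposition: -7/(w - 1) + 11/(2*(w - 2)) + 3/(2*w).
Integrate each term: A/(w−a) contributes A·log|w−a|.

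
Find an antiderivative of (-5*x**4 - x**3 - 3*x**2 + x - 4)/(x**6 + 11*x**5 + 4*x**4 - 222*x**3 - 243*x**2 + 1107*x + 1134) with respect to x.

-2657*log(x - 3)/19440 - log(x + 1)/80 + 103*log(x + 3)/216 - 6382*log(x + 6)/1215 + 197*log(x + 7)/40 + 23/(108*x - 324) + C

Factor the denominator: (x - 3)**2*(x + 1)*(x + 3)*(x + 6)*(x + 7).
Partial-fraction decomposition: 197/(40*(x + 7)) - 6382/(1215*(x + 6)) + 103/(216*(x + 3)) - 1/(80*(x + 1)) - 2657/(19440*(x - 3)) - 23/(108*(x - 3)**2).
Integrate each term; A/(x−a) gives A·log|x−a|; A/(x−a)² gives −A/(x−a).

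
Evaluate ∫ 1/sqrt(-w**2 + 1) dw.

asin(w) + C

Substitute w = sin(θ), so dw = cos(θ) dθ and the radical becomes sqrt(-w**2 + 1) = cos(θ) by the Pythagorean identity.
Integrate the resulting trig expression in θ, then back-substitute θ = asin(w), sin(θ) = w, cos(θ) = sqrt(-w**2 + 1) (absorbing any constant into C).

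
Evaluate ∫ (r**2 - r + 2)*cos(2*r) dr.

r**2*sin(2*r)/2 - r*sin(2*r)/2 + r*cos(2*r)/2 + 3*sin(2*r)/4 - cos(2*r)/4 + C

Use integration by parts with u = r**2 - r + 2, dv = cos(2*r) dr, so v = sin(2*r)/2.
Apply parts 2 times (tabular method): alternate signs, differentiate u down to 0, integrate dv up.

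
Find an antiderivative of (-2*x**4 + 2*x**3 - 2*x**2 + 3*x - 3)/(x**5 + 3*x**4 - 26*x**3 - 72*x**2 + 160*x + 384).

Factor the denominator: (x - 4)*(x - 3)*(x + 2)*(x + 4)**2.
Partial-fraction decomposition: -5571/(6272*(x + 4)) + 687/(112*(x + 4)**2) - 13/(24*(x + 2)) + 24/(49*(x - 3)) - 407/(384*(x - 4)).
Integrate each term; A/(x−a) gives A·log|x−a|; A/(x−a)² gives −A/(x−a).

-407*log(x - 4)/384 + 24*log(x - 3)/49 - 13*log(x + 2)/24 - 5571*log(x + 4)/6272 - 687/(112*x + 448) + C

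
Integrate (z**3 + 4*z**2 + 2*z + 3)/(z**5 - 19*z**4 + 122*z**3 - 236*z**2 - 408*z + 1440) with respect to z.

Factor the denominator: (z - 6)**2*(z - 5)*(z - 4)*(z + 2).
Partial-fraction decomposition: 1/(384*(z + 2)) - 139/(24*(z - 4)) + 34/(z - 5) - 3611/(128*(z - 6)) + 375/(16*(z - 6)**2).
Integrate each term; A/(z−a) gives A·log|z−a|; A/(z−a)² gives −A/(z−a).

-3611*log(z - 6)/128 + 34*log(z - 5) - 139*log(z - 4)/24 + log(z + 2)/384 - 375/(16*z - 96) + C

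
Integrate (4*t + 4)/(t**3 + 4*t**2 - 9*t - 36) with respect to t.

8*log(t - 3)/21 + 4*log(t + 3)/3 - 12*log(t + 4)/7 + C

Factor the denominator: (t - 3)*(t + 3)*(t + 4).
Partial-fraction decomposition: -12/(7*(t + 4)) + 4/(3*(t + 3)) + 8/(21*(t - 3)).
Integrate each term: A/(t−a) contributes A·log|t−a|.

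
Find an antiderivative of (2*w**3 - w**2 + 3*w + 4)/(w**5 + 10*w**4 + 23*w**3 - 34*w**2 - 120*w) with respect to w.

Factor the denominator: w*(w - 2)*(w + 3)*(w + 4)*(w + 5).
Partial-fraction decomposition: -143/(35*(w + 5)) + 19/(3*(w + 4)) - 34/(15*(w + 3)) + 11/(210*(w - 2)) - 1/(30*w).
Integrate each term: A/(w−a) contributes A·log|w−a|.

-log(w)/30 + 11*log(w - 2)/210 - 34*log(w + 3)/15 + 19*log(w + 4)/3 - 143*log(w + 5)/35 + C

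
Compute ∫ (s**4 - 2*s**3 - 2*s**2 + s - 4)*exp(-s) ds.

Use integration by parts with u = s**4 - 2*s**3 - 2*s**2 + s - 4, dv = exp(-s) ds, so v = -exp(-s).
Apply parts 4 times (tabular method): alternate signs, differentiate u down to 0, integrate dv up.

(-s**4 - 2*s**3 - 4*s**2 - 9*s - 5)*exp(-s) + C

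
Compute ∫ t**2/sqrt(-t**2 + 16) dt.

Substitute t = 4·sin(θ), so dt = 4·cos(θ) dθ and the radical becomes sqrt(-t**2 + 16) = 4·cos(θ) by the Pythagorean identity.
Integrate the resulting trig expression in θ, then back-substitute θ = asin(t/4), sin(θ) = t/4, cos(θ) = sqrt(-t**2 + 16)/4 (absorbing any constant into C).

-t*sqrt(-t**2 + 16)/2 + 8*asin(t/4) + C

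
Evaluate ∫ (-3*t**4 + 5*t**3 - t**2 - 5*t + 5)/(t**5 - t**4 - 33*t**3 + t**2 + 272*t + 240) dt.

Factor the denominator: (t - 5)*(t - 4)*(t + 1)*(t + 3)*(t + 4).
Partial-fraction decomposition: -1079/(216*(t + 4)) + 367/(112*(t + 3)) + 1/(180*(t + 1)) + 479/(280*(t - 4)) - 1295/(432*(t - 5)).
Integrate each term: A/(t−a) contributes A·log|t−a|.

-1295*log(t - 5)/432 + 479*log(t - 4)/280 + log(t + 1)/180 + 367*log(t + 3)/112 - 1079*log(t + 4)/216 + C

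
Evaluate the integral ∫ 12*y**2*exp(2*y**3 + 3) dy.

Let u = 2*y**3 + 3, so du = (6*y**2) dy.
Rewriting, the integral becomes 2·∫ e^u du = 2·e^u.
Substituting back, u = 2*y**3 + 3.

2*exp(2*y**3 + 3) + C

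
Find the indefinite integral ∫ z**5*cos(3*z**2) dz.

z**4*sin(3*z**2)/6 + z**2*cos(3*z**2)/9 - sin(3*z**2)/27 + C

Let u = z², du = 2z dz; rewrite as (1/2)∫ u^2·cos(3u) du.
Now integrate by parts 2 times.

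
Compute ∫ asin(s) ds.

Use integration by parts with u = arcsin(s), dv = ds.
Then du = 1/sqrt(-s**2 + 1) ds.

s*asin(s) + sqrt(-s**2 + 1) + C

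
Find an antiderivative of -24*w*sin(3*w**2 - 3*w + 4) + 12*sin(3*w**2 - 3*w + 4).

4*cos(3*w**2 - 3*w + 4) + C

Let u = 3*w**2 - 3*w + 4, so du = (6*w - 3) dw.
Rewriting, the integral becomes -4·∫ sin(u) du = -4·-cos(u).
Substituting back, u = 3*w**2 - 3*w + 4.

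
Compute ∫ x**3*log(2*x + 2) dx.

Use integration by parts with u = log(2*x + 2), dv = x**3 dx.
Then du = 2/(2*x + 2) dx and v = x**4/4.

x**4*log(2*x + 2)/4 - x**4/16 + x**3/12 - x**2/8 + x/4 - log(x + 1)/4 + C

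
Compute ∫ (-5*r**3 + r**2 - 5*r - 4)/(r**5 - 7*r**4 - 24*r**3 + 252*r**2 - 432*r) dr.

Factor the denominator: r*(r - 6)*(r - 4)*(r - 3)*(r + 6).
Partial-fraction decomposition: 571/(3240*(r + 6)) - 145/(81*(r - 3)) + 41/(10*(r - 4)) - 539/(216*(r - 6)) + 1/(108*r).
Integrate each term: A/(r−a) contributes A·log|r−a|.

log(r)/108 - 539*log(r - 6)/216 + 41*log(r - 4)/10 - 145*log(r - 3)/81 + 571*log(r + 6)/3240 + C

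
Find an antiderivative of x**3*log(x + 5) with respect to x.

x**4*log(x + 5)/4 - x**4/16 + 5*x**3/12 - 25*x**2/8 + 125*x/4 - 625*log(x + 5)/4 + C

Use integration by parts with u = log(x + 5), dv = x**3 dx.
Then du = 1/(x + 5) dx and v = x**4/4.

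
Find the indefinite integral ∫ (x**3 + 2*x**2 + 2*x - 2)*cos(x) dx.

x**3*sin(x) + 2*x**2*sin(x) + 3*x**2*cos(x) - 4*x*sin(x) + 4*x*cos(x) - 6*sin(x) - 4*cos(x) + C

Use integration by parts with u = x**3 + 2*x**2 + 2*x - 2, dv = cos(x) dx, so v = sin(x).
Apply parts 3 times (tabular method): alternate signs, differentiate u down to 0, integrate dv up.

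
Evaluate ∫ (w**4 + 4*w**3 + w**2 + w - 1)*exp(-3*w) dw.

(-27*w**4 - 144*w**3 - 171*w**2 - 141*w - 20)*exp(-3*w)/81 + C

Use integration by parts with u = w**4 + 4*w**3 + w**2 + w - 1, dv = exp(-3*w) dw, so v = -exp(-3*w)/3.
Apply parts 4 times (tabular method): alternate signs, differentiate u down to 0, integrate dv up.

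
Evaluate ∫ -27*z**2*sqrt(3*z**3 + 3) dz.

-2*(3*z**3 + 3)**(3/2) + C

Let u = 3*z**3 + 3, so du = (9*z**2) dz.
Rewriting, the integral becomes -3·∫ √u du = -3·(2/3)u^(3/2).
Substituting back, u = 3*z**3 + 3.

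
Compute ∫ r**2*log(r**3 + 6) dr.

r**3*log(r**3 + 6)/3 - r**3/3 + 2*log(r**3 + 6) + C

Let u = r**3 + 6, so du = (3*r**2) dr.
The integral becomes (1/3)·∫ log(u) du; integrate by parts with u′=log(u), dv′=du.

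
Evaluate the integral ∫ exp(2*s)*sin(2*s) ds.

exp(2*s)*sin(2*s)/4 - exp(2*s)*cos(2*s)/4 + C

Let I denote the integral. Integrate by parts with u = sin(2*s), dv = exp(2*s) ds, so v = exp(2*s)/2: I = exp(2*s)*sin(2*s)/2 − ∫ exp(2*s)*cos(2*s) ds.
Apply parts again with u = cos(2*s), dv = exp(2*s) ds: ∫ exp(2*s)*cos(2*s) ds = exp(2*s)*cos(2*s)/2 + I. Substituting back brings back I: I = exp(2*s)*sin(2*s)/2 - exp(2*s)*cos(2*s)/2 − I.
Solving for I: (1 + 1)·I equals the remaining terms, so I = (1/2)·(exp(2*s)*sin(2*s)/2 - exp(2*s)*cos(2*s)/2).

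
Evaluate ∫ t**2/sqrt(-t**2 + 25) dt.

-t*sqrt(-t**2 + 25)/2 + 25*asin(t/5)/2 + C

Substitute t = 5·sin(θ), so dt = 5·cos(θ) dθ and the radical becomes sqrt(-t**2 + 25) = 5·cos(θ) by the Pythagorean identity.
Integrate the resulting trig expression in θ, then back-substitute θ = asin(t/5), sin(θ) = t/5, cos(θ) = sqrt(-t**2 + 25)/5 (absorbing any constant into C).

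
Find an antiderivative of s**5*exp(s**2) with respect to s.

Let u = s², du = 2s ds; rewrite as (1/2)∫ u^2·exp(1u) du.
Now integrate by parts 2 times.

(s**4 - 2*s**2 + 2)*exp(s**2)/2 + C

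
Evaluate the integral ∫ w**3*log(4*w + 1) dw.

Use integration by parts with u = log(4*w + 1), dv = w**3 dw.
Then du = 4/(4*w + 1) dw and v = w**4/4.

w**4*log(4*w + 1)/4 - w**4/16 + w**3/48 - w**2/128 + w/256 - log(4*w + 1)/1024 + C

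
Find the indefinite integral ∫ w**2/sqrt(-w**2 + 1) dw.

Substitute w = sin(θ), so dw = cos(θ) dθ and the radical becomes sqrt(-w**2 + 1) = cos(θ) by the Pythagorean identity.
Integrate the resulting trig expression in θ, then back-substitute θ = asin(w), sin(θ) = w, cos(θ) = sqrt(-w**2 + 1) (absorbing any constant into C).

-w*sqrt(-w**2 + 1)/2 + asin(w)/2 + C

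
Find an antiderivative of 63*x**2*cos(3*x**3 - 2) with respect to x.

Let u = 3*x**3 - 2, so du = (9*x**2) dx.
Rewriting, the integral becomes 7·∫ cos(u) du = 7·sin(u).
Substituting back, u = 3*x**3 - 2.

7*sin(3*x**3 - 2) + C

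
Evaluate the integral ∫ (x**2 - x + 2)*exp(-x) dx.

(-x**2 - x - 3)*exp(-x) + C

Use integration by parts with u = x**2 - x + 2, dv = exp(-x) dx, so v = -exp(-x).
Apply parts 2 times (tabular method): alternate signs, differentiate u down to 0, integrate dv up.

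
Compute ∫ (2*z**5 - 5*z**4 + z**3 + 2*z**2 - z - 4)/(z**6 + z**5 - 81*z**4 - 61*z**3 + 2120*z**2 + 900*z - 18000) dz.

Factor the denominator: (z - 6)*(z - 5)*(z - 4)*(z + 5)**2*(z + 6).
Partial-fraction decomposition: 11087/(660*(z + 6)) - 1385929/(89100*(z + 5)) + 859/(90*(z + 5)**2) + 214/(405*(z - 4)) - 3291/(1100*(z - 5)) + 425/(132*(z - 6)).
Integrate each term; A/(z−a) gives A·log|z−a|; A/(z−a)² gives −A/(z−a).

425*log(z - 6)/132 - 3291*log(z - 5)/1100 + 214*log(z - 4)/405 - 1385929*log(z + 5)/89100 + 11087*log(z + 6)/660 - 859/(90*z + 450) + C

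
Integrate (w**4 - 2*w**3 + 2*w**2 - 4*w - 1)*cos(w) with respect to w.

Use integration by parts with u = w**4 - 2*w**3 + 2*w**2 - 4*w - 1, dv = cos(w) dw, so v = sin(w).
Apply parts 4 times (tabular method): alternate signs, differentiate u down to 0, integrate dv up.

w**4*sin(w) - 2*w**3*sin(w) + 4*w**3*cos(w) - 10*w**2*sin(w) - 6*w**2*cos(w) + 8*w*sin(w) - 20*w*cos(w) + 19*sin(w) + 8*cos(w) + C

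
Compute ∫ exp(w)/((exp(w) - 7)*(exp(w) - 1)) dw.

Let u = e^w, du = e^w dw.
The integral becomes ∫ du/((u-7)(u-1)); decompose into partial fractions.

log(exp(w) - 7)/6 - log(exp(w) - 1)/6 + C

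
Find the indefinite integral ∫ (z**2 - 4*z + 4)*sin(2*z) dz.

-z**2*cos(2*z)/2 + z*sin(2*z)/2 + 2*z*cos(2*z) - sin(2*z) - 7*cos(2*z)/4 + C

Use integration by parts with u = z**2 - 4*z + 4, dv = sin(2*z) dz, so v = -cos(2*z)/2.
Apply parts 2 times (tabular method): alternate signs, differentiate u down to 0, integrate dv up.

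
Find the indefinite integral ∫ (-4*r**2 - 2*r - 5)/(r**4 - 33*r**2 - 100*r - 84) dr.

-43*log(r - 7)/162 - 262*log(r + 2)/81 + 7*log(r + 3)/2 - 17/(9*r + 18) + C

Factor the denominator: (r - 7)*(r + 2)**2*(r + 3).
Partial-fraction decomposition: 7/(2*(r + 3)) - 262/(81*(r + 2)) + 17/(9*(r + 2)**2) - 43/(162*(r - 7)).
Integrate each term; A/(r−a) gives A·log|r−a|; A/(r−a)² gives −A/(r−a).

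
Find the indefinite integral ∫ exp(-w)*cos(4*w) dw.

Let I denote the integral. Integrate by parts with u = cos(4*w), dv = exp(-w) dw, so v = -exp(-w): I = -exp(-w)*cos(4*w) − 4·∫ exp(-w)*sin(4*w) dw.
Apply parts again with u = sin(4*w), dv = exp(-w) dw: ∫ exp(-w)*sin(4*w) dw = -exp(-w)*sin(4*w) + 4·I. Substituting back brings back I: I = 4*exp(-w)*sin(4*w) - exp(-w)*cos(4*w) − 16·I.
Solving for I: (1 + 16)·I equals the remaining terms, so I = (1/17)·(4*exp(-w)*sin(4*w) - exp(-w)*cos(4*w)).

4*exp(-w)*sin(4*w)/17 - exp(-w)*cos(4*w)/17 + C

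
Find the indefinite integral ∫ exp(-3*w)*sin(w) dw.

-3*exp(-3*w)*sin(w)/10 - exp(-3*w)*cos(w)/10 + C

Let I denote the integral. Integrate by parts with u = sin(w), dv = exp(-3*w) dw, so v = -exp(-3*w)/3: I = -exp(-3*w)*sin(w)/3 + (1/3)·∫ exp(-3*w)*cos(w) dw.
Apply parts again with u = cos(w), dv = exp(-3*w) dw: ∫ exp(-3*w)*cos(w) dw = -exp(-3*w)*cos(w)/3 − (1/3)·I. Substituting back brings back I: I = -exp(-3*w)*sin(w)/3 - exp(-3*w)*cos(w)/9 − (1/9)·I.
Solving for I: (1 + 1/9)·I equals the remaining terms, so I = (9/10)·(-exp(-3*w)*sin(w)/3 - exp(-3*w)*cos(w)/9).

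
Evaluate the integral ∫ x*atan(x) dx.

x**2*atan(x)/2 - x/2 + atan(x)/2 + C

Use integration by parts with u = arctan(x), dv = x dx.
Then du = 1/(x**2 + 1) dx.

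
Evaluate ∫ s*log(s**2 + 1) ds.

s**2*log(s**2 + 1)/2 - s**2/2 + log(s**2 + 1)/2 + C

Let u = s**2 + 1, so du = (2*s) ds.
The integral becomes (1/2)·∫ log(u) du; integrate by parts with u′=log(u), dv′=du.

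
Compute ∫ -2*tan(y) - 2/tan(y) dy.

Let u = tan(y), so du = (tan(y)**2 + 1) dy.
Rewriting, the integral becomes -2·∫ 1/u du = -2·log(u).
Substituting back, u = tan(y).

-2*log(tan(y)) + C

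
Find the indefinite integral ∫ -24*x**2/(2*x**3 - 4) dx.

-4*log(2*x**3 - 4) + C

Let u = 2*x**3 - 4, so du = (6*x**2) dx.
Rewriting, the integral becomes -4·∫ 1/u du = -4·log(u).
Substituting back, u = 2*x**3 - 4.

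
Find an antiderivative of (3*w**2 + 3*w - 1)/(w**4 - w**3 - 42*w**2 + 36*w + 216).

125*log(w - 6)/288 - 7*log(w - 3)/27 + log(w + 2)/32 - 89*log(w + 6)/432 + C

Factor the denominator: (w - 6)*(w - 3)*(w + 2)*(w + 6).
Partial-fraction decomposition: -89/(432*(w + 6)) + 1/(32*(w + 2)) - 7/(27*(w - 3)) + 125/(288*(w - 6)).
Integrate each term: A/(w−a) contributes A·log|w−a|.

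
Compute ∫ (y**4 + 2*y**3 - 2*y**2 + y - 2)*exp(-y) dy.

Use integration by parts with u = y**4 + 2*y**3 - 2*y**2 + y - 2, dv = exp(-y) dy, so v = -exp(-y).
Apply parts 4 times (tabular method): alternate signs, differentiate u down to 0, integrate dv up.

(-y**4 - 6*y**3 - 16*y**2 - 33*y - 31)*exp(-y) + C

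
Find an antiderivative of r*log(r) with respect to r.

Use integration by parts with u = log(r), dv = r dr.
Then du = 1/r dr and v = r**2/2.

r**2*log(r)/2 - r**2/4 + C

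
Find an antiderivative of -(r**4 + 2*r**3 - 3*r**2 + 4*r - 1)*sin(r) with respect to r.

r**4*cos(r) - 4*r**3*sin(r) + 2*r**3*cos(r) - 6*r**2*sin(r) - 15*r**2*cos(r) + 30*r*sin(r) - 8*r*cos(r) + 8*sin(r) + 29*cos(r) + C

Use integration by parts with u = r**4 + 2*r**3 - 3*r**2 + 4*r - 1, dv = -sin(r) dr, so v = cos(r).
Apply parts 4 times (tabular method): alternate signs, differentiate u down to 0, integrate dv up.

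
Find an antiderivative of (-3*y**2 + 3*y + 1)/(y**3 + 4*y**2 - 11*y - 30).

Factor the denominator: (y - 3)*(y + 2)*(y + 5).
Partial-fraction decomposition: -89/(24*(y + 5)) + 17/(15*(y + 2)) - 17/(40*(y - 3)).
Integrate each term: A/(y−a) contributes A·log|y−a|.

-17*log(y - 3)/40 + 17*log(y + 2)/15 - 89*log(y + 5)/24 + C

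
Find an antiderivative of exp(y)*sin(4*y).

exp(y)*sin(4*y)/17 - 4*exp(y)*cos(4*y)/17 + C

Let I denote the integral. Integrate by parts with u = sin(4*y), dv = exp(y) dy, so v = exp(y): I = exp(y)*sin(4*y) − 4·∫ exp(y)*cos(4*y) dy.
Apply parts again with u = cos(4*y), dv = exp(y) dy: ∫ exp(y)*cos(4*y) dy = exp(y)*cos(4*y) + 4·I. Substituting back brings back I: I = exp(y)*sin(4*y) - 4*exp(y)*cos(4*y) − 16·I.
Solving for I: (1 + 16)·I equals the remaining terms, so I = (1/17)·(exp(y)*sin(4*y) - 4*exp(y)*cos(4*y)).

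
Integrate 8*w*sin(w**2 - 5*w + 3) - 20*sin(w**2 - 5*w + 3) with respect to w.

Let u = w**2 - 5*w + 3, so du = (2*w - 5) dw.
Rewriting, the integral becomes 4·∫ sin(u) du = 4·-cos(u).
Substituting back, u = w**2 - 5*w + 3.

-4*cos(w**2 - 5*w + 3) + C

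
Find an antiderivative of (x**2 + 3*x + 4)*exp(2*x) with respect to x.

(x**2 + 2*x + 3)*exp(2*x)/2 + C

Use integration by parts with u = x**2 + 3*x + 4, dv = exp(2*x) dx, so v = exp(2*x)/2.
Apply parts 2 times (tabular method): alternate signs, differentiate u down to 0, integrate dv up.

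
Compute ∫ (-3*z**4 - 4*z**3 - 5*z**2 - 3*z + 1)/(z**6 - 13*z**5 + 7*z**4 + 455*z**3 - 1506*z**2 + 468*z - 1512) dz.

Factor the denominator: (z - 7)*(z - 6)**2*(z + 6)*(z**2 + 1).
Partial-fraction decomposition: -(8*z + 11)/(6845*(z**2 + 1)) + 245/(5328*(z + 6)) + 2672215/(197136*(z - 6)) + 4949/(444*(z - 6)**2) - 68/(5*(z - 7)).
Integrate each term; A/(z−a) gives A·log|z−a|; the (Bz+D)/(z²+p²) term gives a log and an atan.

-68*log(z - 7)/5 + 2672215*log(z - 6)/197136 + 245*log(z + 6)/5328 - 4*log(z**2 + 1)/6845 - 11*atan(z)/6845 - 4949/(444*z - 2664) + C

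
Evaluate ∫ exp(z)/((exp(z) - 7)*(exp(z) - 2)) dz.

Let u = e^z, du = e^z dz.
The integral becomes ∫ du/((u-7)(u-2)); decompose into partial fractions.

log(exp(z) - 7)/5 - log(exp(z) - 2)/5 + C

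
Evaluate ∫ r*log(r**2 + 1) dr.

Let u = r**2 + 1, so du = (2*r) dr.
The integral becomes (1/2)·∫ log(u) du; integrate by parts with u′=log(u), dv′=du.

r**2*log(r**2 + 1)/2 - r**2/2 + log(r**2 + 1)/2 + C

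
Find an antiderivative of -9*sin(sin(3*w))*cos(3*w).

Let u = sin(3*w), so du = (3*cos(3*w)) dw.
Rewriting, the integral becomes -3·∫ sin(u) du = -3·-cos(u).
Substituting back, u = sin(3*w).

3*cos(sin(3*w)) + C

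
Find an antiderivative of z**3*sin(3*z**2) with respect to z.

-z**2*cos(3*z**2)/6 + sin(3*z**2)/18 + C

Let u = z², du = 2z dz; rewrite as (1/2)∫ u^1·sin(3u) du.
Now integrate by parts 1 time.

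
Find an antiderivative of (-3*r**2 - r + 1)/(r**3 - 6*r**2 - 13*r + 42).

Factor the denominator: (r - 7)*(r - 2)*(r + 3).
Partial-fraction decomposition: -23/(50*(r + 3)) + 13/(25*(r - 2)) - 153/(50*(r - 7)).
Integrate each term: A/(r−a) contributes A·log|r−a|.

-153*log(r - 7)/50 + 13*log(r - 2)/25 - 23*log(r + 3)/50 + C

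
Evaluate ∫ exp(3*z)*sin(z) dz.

3*exp(3*z)*sin(z)/10 - exp(3*z)*cos(z)/10 + C

Let I denote the integral. Integrate by parts with u = sin(z), dv = exp(3*z) dz, so v = exp(3*z)/3: I = exp(3*z)*sin(z)/3 − (1/3)·∫ exp(3*z)*cos(z) dz.
Apply parts again with u = cos(z), dv = exp(3*z) dz: ∫ exp(3*z)*cos(z) dz = exp(3*z)*cos(z)/3 + (1/3)·I. Substituting back brings back I: I = exp(3*z)*sin(z)/3 - exp(3*z)*cos(z)/9 − (1/9)·I.
Solving for I: (1 + 1/9)·I equals the remaining terms, so I = (9/10)·(exp(3*z)*sin(z)/3 - exp(3*z)*cos(z)/9).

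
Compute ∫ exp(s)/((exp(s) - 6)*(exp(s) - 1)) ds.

log(exp(s) - 6)/5 - log(exp(s) - 1)/5 + C

Let u = e^s, du = e^s ds.
The integral becomes ∫ du/((u-6)(u-1)); decompose into partial fractions.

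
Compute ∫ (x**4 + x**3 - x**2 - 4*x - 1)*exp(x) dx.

(x**4 - 3*x**3 + 8*x**2 - 20*x + 19)*exp(x) + C

Use integration by parts with u = x**4 + x**3 - x**2 - 4*x - 1, dv = exp(x) dx, so v = exp(x).
Apply parts 4 times (tabular method): alternate signs, differentiate u down to 0, integrate dv up.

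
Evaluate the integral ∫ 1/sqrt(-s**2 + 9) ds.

asin(s/3) + C

Substitute s = 3·sin(θ), so ds = 3·cos(θ) dθ and the radical becomes sqrt(-s**2 + 9) = 3·cos(θ) by the Pythagorean identity.
Integrate the resulting trig expression in θ, then back-substitute θ = asin(s/3), sin(θ) = s/3, cos(θ) = sqrt(-s**2 + 9)/3 (absorbing any constant into C).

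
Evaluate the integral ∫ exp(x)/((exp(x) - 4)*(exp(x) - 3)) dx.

log(exp(x) - 4) - log(exp(x) - 3) + C

Let u = e^x, du = e^x dx.
The integral becomes ∫ du/((u-3)(u-4)); decompose into partial fractions.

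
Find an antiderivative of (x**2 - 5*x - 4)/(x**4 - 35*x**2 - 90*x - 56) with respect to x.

Factor the denominator: (x - 7)*(x + 1)*(x + 2)*(x + 4).
Partial-fraction decomposition: -16/(33*(x + 4)) + 5/(9*(x + 2)) - 1/(12*(x + 1)) + 5/(396*(x - 7)).
Integrate each term: A/(x−a) contributes A·log|x−a|.

5*log(x - 7)/396 - log(x + 1)/12 + 5*log(x + 2)/9 - 16*log(x + 4)/33 + C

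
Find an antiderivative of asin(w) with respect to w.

Use integration by parts with u = arcsin(w), dv = dw.
Then du = 1/sqrt(-w**2 + 1) dw.

w*asin(w) + sqrt(-w**2 + 1) + C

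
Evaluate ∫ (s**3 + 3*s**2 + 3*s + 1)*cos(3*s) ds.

s**3*sin(3*s)/3 + s**2*sin(3*s) + s**2*cos(3*s)/3 + 7*s*sin(3*s)/9 + 2*s*cos(3*s)/3 + sin(3*s)/9 + 7*cos(3*s)/27 + C

Use integration by parts with u = s**3 + 3*s**2 + 3*s + 1, dv = cos(3*s) ds, so v = sin(3*s)/3.
Apply parts 3 times (tabular method): alternate signs, differentiate u down to 0, integrate dv up.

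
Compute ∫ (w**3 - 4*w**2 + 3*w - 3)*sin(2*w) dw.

Use integration by parts with u = w**3 - 4*w**2 + 3*w - 3, dv = sin(2*w) dw, so v = -cos(2*w)/2.
Apply parts 3 times (tabular method): alternate signs, differentiate u down to 0, integrate dv up.

-w**3*cos(2*w)/2 + 3*w**2*sin(2*w)/4 + 2*w**2*cos(2*w) - 2*w*sin(2*w) - 3*w*cos(2*w)/4 + 3*sin(2*w)/8 + cos(2*w)/2 + C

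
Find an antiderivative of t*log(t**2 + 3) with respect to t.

t**2*log(t**2 + 3)/2 - t**2/2 + 3*log(t**2 + 3)/2 + C

Let u = t**2 + 3, so du = (2*t) dt.
The integral becomes (1/2)·∫ log(u) du; integrate by parts with u′=log(u), dv′=du.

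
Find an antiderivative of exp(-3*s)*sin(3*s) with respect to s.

-exp(-3*s)*sin(3*s)/6 - exp(-3*s)*cos(3*s)/6 + C

Let I denote the integral. Integrate by parts with u = sin(3*s), dv = exp(-3*s) ds, so v = -exp(-3*s)/3: I = -exp(-3*s)*sin(3*s)/3 + ∫ exp(-3*s)*cos(3*s) ds.
Apply parts again with u = cos(3*s), dv = exp(-3*s) ds: ∫ exp(-3*s)*cos(3*s) ds = -exp(-3*s)*cos(3*s)/3 − I. Substituting back brings back I: I = -exp(-3*s)*sin(3*s)/3 - exp(-3*s)*cos(3*s)/3 − I.
Solving for I: (1 + 1)·I equals the remaining terms, so I = (1/2)·(-exp(-3*s)*sin(3*s)/3 - exp(-3*s)*cos(3*s)/3).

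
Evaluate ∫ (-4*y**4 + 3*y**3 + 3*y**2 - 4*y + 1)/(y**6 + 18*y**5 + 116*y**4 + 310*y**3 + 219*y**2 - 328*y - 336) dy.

Factor the denominator: (y - 1)*(y + 1)*(y + 3)*(y + 4)**2*(y + 7).
Partial-fraction decomposition: 10457/(1728*(y + 7)) + 134/(25*(y + 4)) + 1151/(45*(y + 4)**2) - 365/(32*(y + 3)) - 1/(216*(y + 1)) - 1/(1600*(y - 1)).
Integrate each term; A/(y−a) gives A·log|y−a|; A/(y−a)² gives −A/(y−a).

-log(y - 1)/1600 - log(y + 1)/216 - 365*log(y + 3)/32 + 134*log(y + 4)/25 + 10457*log(y + 7)/1728 - 1151/(45*y + 180) + C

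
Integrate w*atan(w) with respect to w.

w**2*atan(w)/2 - w/2 + atan(w)/2 + C

Use integration by parts with u = arctan(w), dv = w dw.
Then du = 1/(w**2 + 1) dw.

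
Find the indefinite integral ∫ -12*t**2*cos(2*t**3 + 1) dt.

Let u = 2*t**3 + 1, so du = (6*t**2) dt.
Rewriting, the integral becomes -2·∫ cos(u) du = -2·sin(u).
Substituting back, u = 2*t**3 + 1.

-2*sin(2*t**3 + 1) + C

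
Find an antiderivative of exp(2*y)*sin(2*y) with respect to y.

exp(2*y)*sin(2*y)/4 - exp(2*y)*cos(2*y)/4 + C

Let I denote the integral. Integrate by parts with u = sin(2*y), dv = exp(2*y) dy, so v = exp(2*y)/2: I = exp(2*y)*sin(2*y)/2 − ∫ exp(2*y)*cos(2*y) dy.
Apply parts again with u = cos(2*y), dv = exp(2*y) dy: ∫ exp(2*y)*cos(2*y) dy = exp(2*y)*cos(2*y)/2 + I. Substituting back brings back I: I = exp(2*y)*sin(2*y)/2 - exp(2*y)*cos(2*y)/2 − I.
Solving for I: (1 + 1)·I equals the remaining terms, so I = (1/2)·(exp(2*y)*sin(2*y)/2 - exp(2*y)*cos(2*y)/2).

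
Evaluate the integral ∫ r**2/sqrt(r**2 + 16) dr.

r*sqrt(r**2 + 16)/2 - 8*log(r + sqrt(r**2 + 16)) + C

Substitute r = 4·tan(θ), so dr = 4·sec(θ)^2 dθ and the radical becomes sqrt(r**2 + 16) = 4·sec(θ) by the Pythagorean identity.
Integrate the resulting trig expression in θ, then back-substitute tan(θ) = r/4, sec(θ) = sqrt(r**2 + 16)/4 (absorbing any constant into C).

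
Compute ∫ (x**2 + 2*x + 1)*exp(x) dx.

Use integration by parts with u = x**2 + 2*x + 1, dv = exp(x) dx, so v = exp(x).
Apply parts 2 times (tabular method): alternate signs, differentiate u down to 0, integrate dv up.

(x**2 + 1)*exp(x) + C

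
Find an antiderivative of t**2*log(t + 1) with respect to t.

Use integration by parts with u = log(t + 1), dv = t**2 dt.
Then du = 1/(t + 1) dt and v = t**3/3.

t**3*log(t + 1)/3 - t**3/9 + t**2/6 - t/3 + log(t + 1)/3 + C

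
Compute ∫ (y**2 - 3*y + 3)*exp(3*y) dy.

(9*y**2 - 33*y + 38)*exp(3*y)/27 + C

Use integration by parts with u = y**2 - 3*y + 3, dv = exp(3*y) dy, so v = exp(3*y)/3.
Apply parts 2 times (tabular method): alternate signs, differentiate u down to 0, integrate dv up.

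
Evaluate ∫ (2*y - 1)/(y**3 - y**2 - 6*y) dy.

log(y)/6 + log(y - 3)/3 - log(y + 2)/2 + C

Factor the denominator: y*(y - 3)*(y + 2).
Partial-fraction decomposition: -1/(2*(y + 2)) + 1/(3*(y - 3)) + 1/(6*y).
Integrate each term: A/(y−a) contributes A·log|y−a|.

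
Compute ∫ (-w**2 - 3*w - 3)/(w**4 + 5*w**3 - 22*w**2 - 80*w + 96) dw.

Factor the denominator: (w - 4)*(w - 1)*(w + 4)*(w + 6).
Partial-fraction decomposition: 3/(20*(w + 6)) - 7/(80*(w + 4)) + 1/(15*(w - 1)) - 31/(240*(w - 4)).
Integrate each term: A/(w−a) contributes A·log|w−a|.

-31*log(w - 4)/240 + log(w - 1)/15 - 7*log(w + 4)/80 + 3*log(w + 6)/20 + C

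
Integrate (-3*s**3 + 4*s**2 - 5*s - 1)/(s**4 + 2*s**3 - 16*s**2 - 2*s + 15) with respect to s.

Factor the denominator: (s - 3)*(s - 1)*(s + 1)*(s + 5).
Partial-fraction decomposition: -499/(192*(s + 5)) + 11/(32*(s + 1)) + 5/(24*(s - 1)) - 61/(64*(s - 3)).
Integrate each term: A/(s−a) contributes A·log|s−a|.

-61*log(s - 3)/64 + 5*log(s - 1)/24 + 11*log(s + 1)/32 - 499*log(s + 5)/192 + C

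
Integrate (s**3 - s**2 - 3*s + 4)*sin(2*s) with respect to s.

Use integration by parts with u = s**3 - s**2 - 3*s + 4, dv = sin(2*s) ds, so v = -cos(2*s)/2.
Apply parts 3 times (tabular method): alternate signs, differentiate u down to 0, integrate dv up.

-s**3*cos(2*s)/2 + 3*s**2*sin(2*s)/4 + s**2*cos(2*s)/2 - s*sin(2*s)/2 + 9*s*cos(2*s)/4 - 9*sin(2*s)/8 - 9*cos(2*s)/4 + C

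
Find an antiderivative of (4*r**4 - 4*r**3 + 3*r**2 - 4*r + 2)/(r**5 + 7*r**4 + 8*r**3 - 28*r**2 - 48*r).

Factor the denominator: r*(r - 2)*(r + 2)*(r + 3)*(r + 4).
Partial-fraction decomposition: 673/(24*(r + 4)) - 473/(15*(r + 3)) + 59/(8*(r + 2)) + 19/(120*(r - 2)) - 1/(24*r).
Integrate each term: A/(r−a) contributes A·log|r−a|.

-log(r)/24 + 19*log(r - 2)/120 + 59*log(r + 2)/8 - 473*log(r + 3)/15 + 673*log(r + 4)/24 + C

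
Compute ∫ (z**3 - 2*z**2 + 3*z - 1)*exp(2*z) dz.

(4*z**3 - 14*z**2 + 26*z - 17)*exp(2*z)/8 + C

Use integration by parts with u = z**3 - 2*z**2 + 3*z - 1, dv = exp(2*z) dz, so v = exp(2*z)/2.
Apply parts 3 times (tabular method): alternate signs, differentiate u down to 0, integrate dv up.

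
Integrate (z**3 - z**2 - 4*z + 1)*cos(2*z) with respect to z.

z**3*sin(2*z)/2 - z**2*sin(2*z)/2 + 3*z**2*cos(2*z)/4 - 11*z*sin(2*z)/4 - z*cos(2*z)/2 + 3*sin(2*z)/4 - 11*cos(2*z)/8 + C

Use integration by parts with u = z**3 - z**2 - 4*z + 1, dv = cos(2*z) dz, so v = sin(2*z)/2.
Apply parts 3 times (tabular method): alternate signs, differentiate u down to 0, integrate dv up.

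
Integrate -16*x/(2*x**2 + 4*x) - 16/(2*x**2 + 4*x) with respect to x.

Let u = 2*x**2 + 4*x, so du = (4*x + 4) dx.
Rewriting, the integral becomes -4·∫ 1/u du = -4·log(u).
Substituting back, u = 2*x**2 + 4*x.

-4*log(2*x**2 + 4*x) + C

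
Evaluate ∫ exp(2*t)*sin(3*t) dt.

Let I denote the integral. Integrate by parts with u = sin(3*t), dv = exp(2*t) dt, so v = exp(2*t)/2: I = exp(2*t)*sin(3*t)/2 − (3/2)·∫ exp(2*t)*cos(3*t) dt.
Apply parts again with u = cos(3*t), dv = exp(2*t) dt: ∫ exp(2*t)*cos(3*t) dt = exp(2*t)*cos(3*t)/2 + (3/2)·I. Substituting back brings back I: I = exp(2*t)*sin(3*t)/2 - 3*exp(2*t)*cos(3*t)/4 − (9/4)·I.
Solving for I: (1 + 9/4)·I equals the remaining terms, so I = (4/13)·(exp(2*t)*sin(3*t)/2 - 3*exp(2*t)*cos(3*t)/4).

2*exp(2*t)*sin(3*t)/13 - 3*exp(2*t)*cos(3*t)/13 + C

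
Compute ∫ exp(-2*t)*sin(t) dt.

Let I denote the integral. Integrate by parts with u = sin(t), dv = exp(-2*t) dt, so v = -exp(-2*t)/2: I = -exp(-2*t)*sin(t)/2 + (1/2)·∫ exp(-2*t)*cos(t) dt.
Apply parts again with u = cos(t), dv = exp(-2*t) dt: ∫ exp(-2*t)*cos(t) dt = -exp(-2*t)*cos(t)/2 − (1/2)·I. Substituting back brings back I: I = -exp(-2*t)*sin(t)/2 - exp(-2*t)*cos(t)/4 − (1/4)·I.
Solving for I: (1 + 1/4)·I equals the remaining terms, so I = (4/5)·(-exp(-2*t)*sin(t)/2 - exp(-2*t)*cos(t)/4).

-2*exp(-2*t)*sin(t)/5 - exp(-2*t)*cos(t)/5 + C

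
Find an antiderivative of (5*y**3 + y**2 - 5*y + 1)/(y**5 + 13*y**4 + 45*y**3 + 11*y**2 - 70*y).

-log(y)/70 + log(y - 1)/72 - 5*log(y + 2)/18 + 287*log(y + 5)/90 - 163*log(y + 7)/56 + C

Factor the denominator: y*(y - 1)*(y + 2)*(y + 5)*(y + 7).
Partial-fraction decomposition: -163/(56*(y + 7)) + 287/(90*(y + 5)) - 5/(18*(y + 2)) + 1/(72*(y - 1)) - 1/(70*y).
Integrate each term: A/(y−a) contributes A·log|y−a|.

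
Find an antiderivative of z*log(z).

z**2*log(z)/2 - z**2/4 + C

Use integration by parts with u = log(z), dv = z dz.
Then du = 1/z dz and v = z**2/2.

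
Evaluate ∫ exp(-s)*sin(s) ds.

-exp(-s)*sin(s)/2 - exp(-s)*cos(s)/2 + C

Let I denote the integral. Integrate by parts with u = sin(s), dv = exp(-s) ds, so v = -exp(-s): I = -exp(-s)*sin(s) + ∫ exp(-s)*cos(s) ds.
Apply parts again with u = cos(s), dv = exp(-s) ds: ∫ exp(-s)*cos(s) ds = -exp(-s)*cos(s) − I. Substituting back brings back I: I = -exp(-s)*sin(s) - exp(-s)*cos(s) − I.
Solving for I: (1 + 1)·I equals the remaining terms, so I = (1/2)·(-exp(-s)*sin(s) - exp(-s)*cos(s)).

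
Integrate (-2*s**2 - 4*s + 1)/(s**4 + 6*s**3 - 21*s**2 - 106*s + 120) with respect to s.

-47*log(s - 4)/270 + 5*log(s - 1)/126 - 29*log(s + 5)/54 + 47*log(s + 6)/70 + C

Factor the denominator: (s - 4)*(s - 1)*(s + 5)*(s + 6).
Partial-fraction decomposition: 47/(70*(s + 6)) - 29/(54*(s + 5)) + 5/(126*(s - 1)) - 47/(270*(s - 4)).
Integrate each term: A/(s−a) contributes A·log|s−a|.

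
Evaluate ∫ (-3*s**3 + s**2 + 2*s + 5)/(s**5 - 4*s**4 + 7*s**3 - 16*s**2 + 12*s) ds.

5*log(s)/12 - 61*log(s - 3)/78 - log(s - 1)/2 + 45*log(s**2 + 4)/104 - atan(s/2)/13 + C

Factor the denominator: s*(s - 3)*(s - 1)*(s**2 + 4).
Partial-fraction decomposition: (45*s - 8)/(52*(s**2 + 4)) - 1/(2*(s - 1)) - 61/(78*(s - 3)) + 5/(12*s).
Integrate each term; A/(s−a) gives A·log|s−a|; the (Bs+D)/(s²+p²) term gives a log and an atan.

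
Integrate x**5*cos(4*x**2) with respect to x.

Let u = x², du = 2x dx; rewrite as (1/2)∫ u^2·cos(4u) du.
Now integrate by parts 2 times.

x**4*sin(4*x**2)/8 + x**2*cos(4*x**2)/16 - sin(4*x**2)/64 + C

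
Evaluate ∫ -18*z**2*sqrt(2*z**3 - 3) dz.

Let u = 2*z**3 - 3, so du = (6*z**2) dz.
Rewriting, the integral becomes -3·∫ √u du = -3·(2/3)u^(3/2).
Substituting back, u = 2*z**3 - 3.

-2*(2*z**3 - 3)**(3/2) + C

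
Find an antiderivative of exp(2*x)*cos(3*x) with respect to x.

Let I denote the integral. Integrate by parts with u = cos(3*x), dv = exp(2*x) dx, so v = exp(2*x)/2: I = exp(2*x)*cos(3*x)/2 + (3/2)·∫ exp(2*x)*sin(3*x) dx.
Apply parts again with u = sin(3*x), dv = exp(2*x) dx: ∫ exp(2*x)*sin(3*x) dx = exp(2*x)*sin(3*x)/2 − (3/2)·I. Substituting back brings back I: I = 3*exp(2*x)*sin(3*x)/4 + exp(2*x)*cos(3*x)/2 − (9/4)·I.
Solving for I: (1 + 9/4)·I equals the remaining terms, so I = (4/13)·(3*exp(2*x)*sin(3*x)/4 + exp(2*x)*cos(3*x)/2).

3*exp(2*x)*sin(3*x)/13 + 2*exp(2*x)*cos(3*x)/13 + C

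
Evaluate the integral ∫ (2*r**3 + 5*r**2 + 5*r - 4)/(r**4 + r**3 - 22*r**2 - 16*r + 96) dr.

Factor the denominator: (r - 4)*(r - 2)*(r + 3)*(r + 4).
Partial-fraction decomposition: 3/(2*(r + 4)) - 4/(5*(r + 3)) - 7/(10*(r - 2)) + 2/(r - 4).
Integrate each term: A/(r−a) contributes A·log|r−a|.

2*log(r - 4) - 7*log(r - 2)/10 - 4*log(r + 3)/5 + 3*log(r + 4)/2 + C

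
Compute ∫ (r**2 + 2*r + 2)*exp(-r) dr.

Use integration by parts with u = r**2 + 2*r + 2, dv = exp(-r) dr, so v = -exp(-r).
Apply parts 2 times (tabular method): alternate signs, differentiate u down to 0, integrate dv up.

(-r**2 - 4*r - 6)*exp(-r) + C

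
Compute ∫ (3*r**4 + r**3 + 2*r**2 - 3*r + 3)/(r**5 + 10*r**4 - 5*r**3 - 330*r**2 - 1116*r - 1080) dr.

Factor the denominator: (r - 6)*(r + 2)*(r + 3)*(r + 5)*(r + 6).
Partial-fraction decomposition: 1255/(48*(r + 6)) - 303/(11*(r + 5)) + 41/(9*(r + 3)) - 19/(32*(r + 2)) + 1387/(3168*(r - 6)).
Integrate each term: A/(r−a) contributes A·log|r−a|.

1387*log(r - 6)/3168 - 19*log(r + 2)/32 + 41*log(r + 3)/9 - 303*log(r + 5)/11 + 1255*log(r + 6)/48 + C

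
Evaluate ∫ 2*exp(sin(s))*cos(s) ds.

2*exp(sin(s)) + C

Let u = sin(s), so du = (cos(s)) ds.
Rewriting, the integral becomes 2·∫ e^u du = 2·e^u.
Substituting back, u = sin(s).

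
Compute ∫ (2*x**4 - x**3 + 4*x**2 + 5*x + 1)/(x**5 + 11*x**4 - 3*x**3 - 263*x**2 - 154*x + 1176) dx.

Factor the denominator: (x - 4)*(x - 2)*(x + 3)*(x + 7)**2.
Partial-fraction decomposition: 71693/(52272*(x + 7)) - 1769/(132*(x + 7)**2) + 211/(560*(x + 3)) - 17/(270*(x - 2)) + 533/(1694*(x - 4)).
Integrate each term; A/(x−a) gives A·log|x−a|; A/(x−a)² gives −A/(x−a).

533*log(x - 4)/1694 - 17*log(x - 2)/270 + 211*log(x + 3)/560 + 71693*log(x + 7)/52272 + 1769/(132*x + 924) + C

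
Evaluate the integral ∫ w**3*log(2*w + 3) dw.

Use integration by parts with u = log(2*w + 3), dv = w**3 dw.
Then du = 2/(2*w + 3) dw and v = w**4/4.

w**4*log(2*w + 3)/4 - w**4/16 + w**3/8 - 9*w**2/32 + 27*w/32 - 81*log(2*w + 3)/64 + C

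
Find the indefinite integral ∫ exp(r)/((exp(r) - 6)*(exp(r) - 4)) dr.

Let u = e^r, du = e^r dr.
The integral becomes ∫ du/((u-4)(u-6)); decompose into partial fractions.

log(exp(r) - 6)/2 - log(exp(r) - 4)/2 + C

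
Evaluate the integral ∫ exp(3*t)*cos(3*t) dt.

Let I denote the integral. Integrate by parts with u = cos(3*t), dv = exp(3*t) dt, so v = exp(3*t)/3: I = exp(3*t)*cos(3*t)/3 + ∫ exp(3*t)*sin(3*t) dt.
Apply parts again with u = sin(3*t), dv = exp(3*t) dt: ∫ exp(3*t)*sin(3*t) dt = exp(3*t)*sin(3*t)/3 − I. Substituting back brings back I: I = exp(3*t)*sin(3*t)/3 + exp(3*t)*cos(3*t)/3 − I.
Solving for I: (1 + 1)·I equals the remaining terms, so I = (1/2)·(exp(3*t)*sin(3*t)/3 + exp(3*t)*cos(3*t)/3).

exp(3*t)*sin(3*t)/6 + exp(3*t)*cos(3*t)/6 + C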